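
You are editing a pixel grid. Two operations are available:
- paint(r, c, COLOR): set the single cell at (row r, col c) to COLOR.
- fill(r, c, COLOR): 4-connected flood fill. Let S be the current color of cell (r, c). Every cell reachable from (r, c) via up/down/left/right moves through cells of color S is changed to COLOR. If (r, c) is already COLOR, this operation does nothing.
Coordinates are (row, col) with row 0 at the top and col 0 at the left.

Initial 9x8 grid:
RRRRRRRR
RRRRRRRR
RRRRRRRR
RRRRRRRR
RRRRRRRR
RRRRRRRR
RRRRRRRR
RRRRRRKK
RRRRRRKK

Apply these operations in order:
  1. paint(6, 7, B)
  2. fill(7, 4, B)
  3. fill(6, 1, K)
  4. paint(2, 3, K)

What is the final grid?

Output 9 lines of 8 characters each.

After op 1 paint(6,7,B):
RRRRRRRR
RRRRRRRR
RRRRRRRR
RRRRRRRR
RRRRRRRR
RRRRRRRR
RRRRRRRB
RRRRRRKK
RRRRRRKK
After op 2 fill(7,4,B) [67 cells changed]:
BBBBBBBB
BBBBBBBB
BBBBBBBB
BBBBBBBB
BBBBBBBB
BBBBBBBB
BBBBBBBB
BBBBBBKK
BBBBBBKK
After op 3 fill(6,1,K) [68 cells changed]:
KKKKKKKK
KKKKKKKK
KKKKKKKK
KKKKKKKK
KKKKKKKK
KKKKKKKK
KKKKKKKK
KKKKKKKK
KKKKKKKK
After op 4 paint(2,3,K):
KKKKKKKK
KKKKKKKK
KKKKKKKK
KKKKKKKK
KKKKKKKK
KKKKKKKK
KKKKKKKK
KKKKKKKK
KKKKKKKK

Answer: KKKKKKKK
KKKKKKKK
KKKKKKKK
KKKKKKKK
KKKKKKKK
KKKKKKKK
KKKKKKKK
KKKKKKKK
KKKKKKKK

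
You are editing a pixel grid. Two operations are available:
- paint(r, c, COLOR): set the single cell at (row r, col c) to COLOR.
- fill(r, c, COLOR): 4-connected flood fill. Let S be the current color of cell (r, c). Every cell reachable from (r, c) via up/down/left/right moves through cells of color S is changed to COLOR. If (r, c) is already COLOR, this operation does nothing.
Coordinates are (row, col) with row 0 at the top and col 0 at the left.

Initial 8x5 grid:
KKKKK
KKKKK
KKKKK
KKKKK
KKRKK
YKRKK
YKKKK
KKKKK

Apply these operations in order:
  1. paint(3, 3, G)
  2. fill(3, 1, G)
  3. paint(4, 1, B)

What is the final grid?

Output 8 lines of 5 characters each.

Answer: GGGGG
GGGGG
GGGGG
GGGGG
GBRGG
YGRGG
YGGGG
GGGGG

Derivation:
After op 1 paint(3,3,G):
KKKKK
KKKKK
KKKKK
KKKGK
KKRKK
YKRKK
YKKKK
KKKKK
After op 2 fill(3,1,G) [35 cells changed]:
GGGGG
GGGGG
GGGGG
GGGGG
GGRGG
YGRGG
YGGGG
GGGGG
After op 3 paint(4,1,B):
GGGGG
GGGGG
GGGGG
GGGGG
GBRGG
YGRGG
YGGGG
GGGGG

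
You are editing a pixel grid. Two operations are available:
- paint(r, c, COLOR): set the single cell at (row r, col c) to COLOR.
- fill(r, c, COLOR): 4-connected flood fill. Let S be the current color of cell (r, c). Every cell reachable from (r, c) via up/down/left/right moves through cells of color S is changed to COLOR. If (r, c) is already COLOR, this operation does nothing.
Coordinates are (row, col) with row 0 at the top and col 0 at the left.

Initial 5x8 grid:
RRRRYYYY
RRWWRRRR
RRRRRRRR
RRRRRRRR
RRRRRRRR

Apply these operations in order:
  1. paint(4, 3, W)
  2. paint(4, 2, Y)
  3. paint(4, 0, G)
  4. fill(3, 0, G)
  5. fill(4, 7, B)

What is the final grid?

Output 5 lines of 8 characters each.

Answer: BBBBYYYY
BBWWBBBB
BBBBBBBB
BBBBBBBB
BBYWBBBB

Derivation:
After op 1 paint(4,3,W):
RRRRYYYY
RRWWRRRR
RRRRRRRR
RRRRRRRR
RRRWRRRR
After op 2 paint(4,2,Y):
RRRRYYYY
RRWWRRRR
RRRRRRRR
RRRRRRRR
RRYWRRRR
After op 3 paint(4,0,G):
RRRRYYYY
RRWWRRRR
RRRRRRRR
RRRRRRRR
GRYWRRRR
After op 4 fill(3,0,G) [31 cells changed]:
GGGGYYYY
GGWWGGGG
GGGGGGGG
GGGGGGGG
GGYWGGGG
After op 5 fill(4,7,B) [32 cells changed]:
BBBBYYYY
BBWWBBBB
BBBBBBBB
BBBBBBBB
BBYWBBBB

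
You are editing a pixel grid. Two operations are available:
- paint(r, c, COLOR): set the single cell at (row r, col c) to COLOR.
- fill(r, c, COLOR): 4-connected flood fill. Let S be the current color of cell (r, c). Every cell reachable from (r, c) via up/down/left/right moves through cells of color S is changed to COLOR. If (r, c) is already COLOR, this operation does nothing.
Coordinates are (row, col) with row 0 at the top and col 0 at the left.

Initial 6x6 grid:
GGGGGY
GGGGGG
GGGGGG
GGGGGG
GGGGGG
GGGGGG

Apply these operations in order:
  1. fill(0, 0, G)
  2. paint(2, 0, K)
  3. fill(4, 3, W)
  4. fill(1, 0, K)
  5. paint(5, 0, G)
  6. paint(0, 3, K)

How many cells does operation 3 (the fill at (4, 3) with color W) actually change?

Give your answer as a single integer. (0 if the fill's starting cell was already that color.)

Answer: 34

Derivation:
After op 1 fill(0,0,G) [0 cells changed]:
GGGGGY
GGGGGG
GGGGGG
GGGGGG
GGGGGG
GGGGGG
After op 2 paint(2,0,K):
GGGGGY
GGGGGG
KGGGGG
GGGGGG
GGGGGG
GGGGGG
After op 3 fill(4,3,W) [34 cells changed]:
WWWWWY
WWWWWW
KWWWWW
WWWWWW
WWWWWW
WWWWWW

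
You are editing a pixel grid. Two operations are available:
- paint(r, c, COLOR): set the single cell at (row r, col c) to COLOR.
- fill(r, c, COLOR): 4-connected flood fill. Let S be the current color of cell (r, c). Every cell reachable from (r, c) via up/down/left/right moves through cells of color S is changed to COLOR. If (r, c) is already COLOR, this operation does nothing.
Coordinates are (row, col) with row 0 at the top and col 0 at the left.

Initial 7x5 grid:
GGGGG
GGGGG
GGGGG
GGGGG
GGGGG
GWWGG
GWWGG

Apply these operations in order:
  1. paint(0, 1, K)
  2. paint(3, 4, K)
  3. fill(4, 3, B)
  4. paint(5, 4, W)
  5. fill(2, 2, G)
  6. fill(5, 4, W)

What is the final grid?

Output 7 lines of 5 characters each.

Answer: GKGGG
GGGGG
GGGGG
GGGGK
GGGGG
GWWGW
GWWGG

Derivation:
After op 1 paint(0,1,K):
GKGGG
GGGGG
GGGGG
GGGGG
GGGGG
GWWGG
GWWGG
After op 2 paint(3,4,K):
GKGGG
GGGGG
GGGGG
GGGGK
GGGGG
GWWGG
GWWGG
After op 3 fill(4,3,B) [29 cells changed]:
BKBBB
BBBBB
BBBBB
BBBBK
BBBBB
BWWBB
BWWBB
After op 4 paint(5,4,W):
BKBBB
BBBBB
BBBBB
BBBBK
BBBBB
BWWBW
BWWBB
After op 5 fill(2,2,G) [28 cells changed]:
GKGGG
GGGGG
GGGGG
GGGGK
GGGGG
GWWGW
GWWGG
After op 6 fill(5,4,W) [0 cells changed]:
GKGGG
GGGGG
GGGGG
GGGGK
GGGGG
GWWGW
GWWGG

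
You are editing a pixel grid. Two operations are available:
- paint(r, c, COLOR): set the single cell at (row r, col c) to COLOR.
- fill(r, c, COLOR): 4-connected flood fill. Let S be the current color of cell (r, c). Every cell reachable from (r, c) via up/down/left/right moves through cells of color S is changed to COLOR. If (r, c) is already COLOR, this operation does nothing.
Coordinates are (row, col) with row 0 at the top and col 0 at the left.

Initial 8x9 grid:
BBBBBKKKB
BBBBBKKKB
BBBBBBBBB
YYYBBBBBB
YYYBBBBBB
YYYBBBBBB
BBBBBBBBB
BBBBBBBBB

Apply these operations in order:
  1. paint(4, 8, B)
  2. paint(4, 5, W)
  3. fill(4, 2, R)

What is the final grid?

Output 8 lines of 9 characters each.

Answer: BBBBBKKKB
BBBBBKKKB
BBBBBBBBB
RRRBBBBBB
RRRBBWBBB
RRRBBBBBB
BBBBBBBBB
BBBBBBBBB

Derivation:
After op 1 paint(4,8,B):
BBBBBKKKB
BBBBBKKKB
BBBBBBBBB
YYYBBBBBB
YYYBBBBBB
YYYBBBBBB
BBBBBBBBB
BBBBBBBBB
After op 2 paint(4,5,W):
BBBBBKKKB
BBBBBKKKB
BBBBBBBBB
YYYBBBBBB
YYYBBWBBB
YYYBBBBBB
BBBBBBBBB
BBBBBBBBB
After op 3 fill(4,2,R) [9 cells changed]:
BBBBBKKKB
BBBBBKKKB
BBBBBBBBB
RRRBBBBBB
RRRBBWBBB
RRRBBBBBB
BBBBBBBBB
BBBBBBBBB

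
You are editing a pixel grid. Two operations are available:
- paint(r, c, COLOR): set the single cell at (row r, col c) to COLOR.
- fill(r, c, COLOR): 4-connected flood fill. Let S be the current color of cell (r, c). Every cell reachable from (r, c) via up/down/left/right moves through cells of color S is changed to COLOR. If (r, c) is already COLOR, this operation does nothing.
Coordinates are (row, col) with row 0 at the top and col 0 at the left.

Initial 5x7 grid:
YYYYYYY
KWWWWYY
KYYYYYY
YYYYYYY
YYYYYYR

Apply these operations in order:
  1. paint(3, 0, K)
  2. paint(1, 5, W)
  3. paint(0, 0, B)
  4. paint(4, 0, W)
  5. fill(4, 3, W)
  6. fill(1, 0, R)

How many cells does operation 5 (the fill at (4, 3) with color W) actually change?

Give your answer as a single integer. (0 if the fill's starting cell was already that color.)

Answer: 24

Derivation:
After op 1 paint(3,0,K):
YYYYYYY
KWWWWYY
KYYYYYY
KYYYYYY
YYYYYYR
After op 2 paint(1,5,W):
YYYYYYY
KWWWWWY
KYYYYYY
KYYYYYY
YYYYYYR
After op 3 paint(0,0,B):
BYYYYYY
KWWWWWY
KYYYYYY
KYYYYYY
YYYYYYR
After op 4 paint(4,0,W):
BYYYYYY
KWWWWWY
KYYYYYY
KYYYYYY
WYYYYYR
After op 5 fill(4,3,W) [24 cells changed]:
BWWWWWW
KWWWWWW
KWWWWWW
KWWWWWW
WWWWWWR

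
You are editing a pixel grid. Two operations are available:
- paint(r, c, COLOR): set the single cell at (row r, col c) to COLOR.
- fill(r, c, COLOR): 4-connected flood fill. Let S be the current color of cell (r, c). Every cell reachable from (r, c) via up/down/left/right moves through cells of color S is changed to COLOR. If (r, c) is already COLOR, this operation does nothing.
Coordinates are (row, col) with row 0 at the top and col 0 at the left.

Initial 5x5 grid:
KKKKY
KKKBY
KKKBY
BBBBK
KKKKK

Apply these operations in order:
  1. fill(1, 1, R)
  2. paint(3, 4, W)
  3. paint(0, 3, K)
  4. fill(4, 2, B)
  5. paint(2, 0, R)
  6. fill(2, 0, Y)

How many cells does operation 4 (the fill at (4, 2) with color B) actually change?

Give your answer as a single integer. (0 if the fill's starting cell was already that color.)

Answer: 5

Derivation:
After op 1 fill(1,1,R) [10 cells changed]:
RRRRY
RRRBY
RRRBY
BBBBK
KKKKK
After op 2 paint(3,4,W):
RRRRY
RRRBY
RRRBY
BBBBW
KKKKK
After op 3 paint(0,3,K):
RRRKY
RRRBY
RRRBY
BBBBW
KKKKK
After op 4 fill(4,2,B) [5 cells changed]:
RRRKY
RRRBY
RRRBY
BBBBW
BBBBB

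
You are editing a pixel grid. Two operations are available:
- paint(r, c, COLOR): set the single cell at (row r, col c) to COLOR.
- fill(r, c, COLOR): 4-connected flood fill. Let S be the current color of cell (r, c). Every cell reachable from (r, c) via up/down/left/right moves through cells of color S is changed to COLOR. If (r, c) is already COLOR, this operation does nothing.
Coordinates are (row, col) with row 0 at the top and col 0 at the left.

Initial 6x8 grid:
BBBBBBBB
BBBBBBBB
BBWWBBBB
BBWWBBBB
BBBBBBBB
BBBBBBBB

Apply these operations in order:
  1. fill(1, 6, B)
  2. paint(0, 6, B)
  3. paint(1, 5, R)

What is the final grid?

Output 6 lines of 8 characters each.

After op 1 fill(1,6,B) [0 cells changed]:
BBBBBBBB
BBBBBBBB
BBWWBBBB
BBWWBBBB
BBBBBBBB
BBBBBBBB
After op 2 paint(0,6,B):
BBBBBBBB
BBBBBBBB
BBWWBBBB
BBWWBBBB
BBBBBBBB
BBBBBBBB
After op 3 paint(1,5,R):
BBBBBBBB
BBBBBRBB
BBWWBBBB
BBWWBBBB
BBBBBBBB
BBBBBBBB

Answer: BBBBBBBB
BBBBBRBB
BBWWBBBB
BBWWBBBB
BBBBBBBB
BBBBBBBB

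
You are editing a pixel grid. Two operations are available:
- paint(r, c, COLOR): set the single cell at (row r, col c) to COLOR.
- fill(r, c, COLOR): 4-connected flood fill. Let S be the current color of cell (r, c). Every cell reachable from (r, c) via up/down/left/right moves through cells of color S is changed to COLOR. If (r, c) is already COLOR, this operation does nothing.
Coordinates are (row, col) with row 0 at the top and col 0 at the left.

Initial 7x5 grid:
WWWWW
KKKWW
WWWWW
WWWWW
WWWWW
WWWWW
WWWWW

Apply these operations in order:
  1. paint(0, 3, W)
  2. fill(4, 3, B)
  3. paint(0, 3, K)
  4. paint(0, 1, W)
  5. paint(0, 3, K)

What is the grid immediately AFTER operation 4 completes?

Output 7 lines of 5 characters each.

After op 1 paint(0,3,W):
WWWWW
KKKWW
WWWWW
WWWWW
WWWWW
WWWWW
WWWWW
After op 2 fill(4,3,B) [32 cells changed]:
BBBBB
KKKBB
BBBBB
BBBBB
BBBBB
BBBBB
BBBBB
After op 3 paint(0,3,K):
BBBKB
KKKBB
BBBBB
BBBBB
BBBBB
BBBBB
BBBBB
After op 4 paint(0,1,W):
BWBKB
KKKBB
BBBBB
BBBBB
BBBBB
BBBBB
BBBBB

Answer: BWBKB
KKKBB
BBBBB
BBBBB
BBBBB
BBBBB
BBBBB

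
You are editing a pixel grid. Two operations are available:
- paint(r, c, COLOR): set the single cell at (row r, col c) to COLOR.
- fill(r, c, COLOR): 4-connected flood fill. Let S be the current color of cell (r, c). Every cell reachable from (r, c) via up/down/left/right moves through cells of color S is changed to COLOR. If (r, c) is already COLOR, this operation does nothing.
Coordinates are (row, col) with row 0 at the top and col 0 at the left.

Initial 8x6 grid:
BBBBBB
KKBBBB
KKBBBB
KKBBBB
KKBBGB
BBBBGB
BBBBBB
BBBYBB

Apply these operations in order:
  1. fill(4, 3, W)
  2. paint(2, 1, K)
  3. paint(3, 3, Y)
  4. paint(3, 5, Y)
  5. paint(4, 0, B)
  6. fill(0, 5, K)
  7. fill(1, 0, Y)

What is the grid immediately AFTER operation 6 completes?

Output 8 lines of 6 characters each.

Answer: KKKKKK
KKKKKK
KKKKKK
KKKYKY
BKKKGK
KKKKGK
KKKKKK
KKKYKK

Derivation:
After op 1 fill(4,3,W) [37 cells changed]:
WWWWWW
KKWWWW
KKWWWW
KKWWWW
KKWWGW
WWWWGW
WWWWWW
WWWYWW
After op 2 paint(2,1,K):
WWWWWW
KKWWWW
KKWWWW
KKWWWW
KKWWGW
WWWWGW
WWWWWW
WWWYWW
After op 3 paint(3,3,Y):
WWWWWW
KKWWWW
KKWWWW
KKWYWW
KKWWGW
WWWWGW
WWWWWW
WWWYWW
After op 4 paint(3,5,Y):
WWWWWW
KKWWWW
KKWWWW
KKWYWY
KKWWGW
WWWWGW
WWWWWW
WWWYWW
After op 5 paint(4,0,B):
WWWWWW
KKWWWW
KKWWWW
KKWYWY
BKWWGW
WWWWGW
WWWWWW
WWWYWW
After op 6 fill(0,5,K) [35 cells changed]:
KKKKKK
KKKKKK
KKKKKK
KKKYKY
BKKKGK
KKKKGK
KKKKKK
KKKYKK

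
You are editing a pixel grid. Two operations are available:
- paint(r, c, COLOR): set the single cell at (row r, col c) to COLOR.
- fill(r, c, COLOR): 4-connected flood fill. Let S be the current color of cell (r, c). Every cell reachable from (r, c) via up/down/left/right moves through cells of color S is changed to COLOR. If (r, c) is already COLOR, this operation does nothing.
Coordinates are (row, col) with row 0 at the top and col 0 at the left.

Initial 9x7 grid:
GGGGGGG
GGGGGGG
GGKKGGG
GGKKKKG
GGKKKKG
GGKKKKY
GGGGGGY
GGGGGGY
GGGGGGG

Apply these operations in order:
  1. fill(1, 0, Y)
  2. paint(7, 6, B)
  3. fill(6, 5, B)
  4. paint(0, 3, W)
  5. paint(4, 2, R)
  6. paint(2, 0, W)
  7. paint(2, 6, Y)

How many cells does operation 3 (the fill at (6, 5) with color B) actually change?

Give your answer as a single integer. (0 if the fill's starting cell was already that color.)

Answer: 48

Derivation:
After op 1 fill(1,0,Y) [46 cells changed]:
YYYYYYY
YYYYYYY
YYKKYYY
YYKKKKY
YYKKKKY
YYKKKKY
YYYYYYY
YYYYYYY
YYYYYYY
After op 2 paint(7,6,B):
YYYYYYY
YYYYYYY
YYKKYYY
YYKKKKY
YYKKKKY
YYKKKKY
YYYYYYY
YYYYYYB
YYYYYYY
After op 3 fill(6,5,B) [48 cells changed]:
BBBBBBB
BBBBBBB
BBKKBBB
BBKKKKB
BBKKKKB
BBKKKKB
BBBBBBB
BBBBBBB
BBBBBBB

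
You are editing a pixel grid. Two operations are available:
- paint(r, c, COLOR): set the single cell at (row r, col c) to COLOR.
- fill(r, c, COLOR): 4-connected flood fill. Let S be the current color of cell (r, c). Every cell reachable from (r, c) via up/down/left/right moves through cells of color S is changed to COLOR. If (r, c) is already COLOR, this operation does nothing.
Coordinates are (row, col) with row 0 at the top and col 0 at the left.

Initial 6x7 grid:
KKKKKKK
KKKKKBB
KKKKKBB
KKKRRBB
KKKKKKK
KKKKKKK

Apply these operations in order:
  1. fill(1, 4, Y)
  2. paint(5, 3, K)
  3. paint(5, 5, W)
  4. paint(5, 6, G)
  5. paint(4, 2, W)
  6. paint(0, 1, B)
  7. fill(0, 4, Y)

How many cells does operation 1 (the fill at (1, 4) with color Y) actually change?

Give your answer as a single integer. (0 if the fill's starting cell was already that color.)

After op 1 fill(1,4,Y) [34 cells changed]:
YYYYYYY
YYYYYBB
YYYYYBB
YYYRRBB
YYYYYYY
YYYYYYY

Answer: 34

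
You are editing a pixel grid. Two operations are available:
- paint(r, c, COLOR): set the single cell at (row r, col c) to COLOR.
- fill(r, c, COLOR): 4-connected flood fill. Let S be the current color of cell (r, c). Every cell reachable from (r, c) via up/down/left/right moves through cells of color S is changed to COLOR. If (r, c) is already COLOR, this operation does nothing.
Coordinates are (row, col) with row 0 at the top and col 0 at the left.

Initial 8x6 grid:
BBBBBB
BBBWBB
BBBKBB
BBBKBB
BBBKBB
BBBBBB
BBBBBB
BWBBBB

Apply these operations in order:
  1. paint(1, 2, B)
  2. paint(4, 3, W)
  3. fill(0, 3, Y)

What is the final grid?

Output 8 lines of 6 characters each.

After op 1 paint(1,2,B):
BBBBBB
BBBWBB
BBBKBB
BBBKBB
BBBKBB
BBBBBB
BBBBBB
BWBBBB
After op 2 paint(4,3,W):
BBBBBB
BBBWBB
BBBKBB
BBBKBB
BBBWBB
BBBBBB
BBBBBB
BWBBBB
After op 3 fill(0,3,Y) [43 cells changed]:
YYYYYY
YYYWYY
YYYKYY
YYYKYY
YYYWYY
YYYYYY
YYYYYY
YWYYYY

Answer: YYYYYY
YYYWYY
YYYKYY
YYYKYY
YYYWYY
YYYYYY
YYYYYY
YWYYYY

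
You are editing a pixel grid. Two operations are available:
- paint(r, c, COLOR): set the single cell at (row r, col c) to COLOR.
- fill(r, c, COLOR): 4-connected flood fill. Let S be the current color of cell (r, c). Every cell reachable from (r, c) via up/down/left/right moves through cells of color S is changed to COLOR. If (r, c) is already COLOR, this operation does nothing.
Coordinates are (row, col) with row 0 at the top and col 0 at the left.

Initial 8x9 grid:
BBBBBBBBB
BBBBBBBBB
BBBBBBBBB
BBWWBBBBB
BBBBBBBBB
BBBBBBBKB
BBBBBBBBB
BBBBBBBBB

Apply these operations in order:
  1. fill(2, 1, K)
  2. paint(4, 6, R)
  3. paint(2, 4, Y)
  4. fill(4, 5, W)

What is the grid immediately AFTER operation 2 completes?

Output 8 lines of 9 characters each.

Answer: KKKKKKKKK
KKKKKKKKK
KKKKKKKKK
KKWWKKKKK
KKKKKKRKK
KKKKKKKKK
KKKKKKKKK
KKKKKKKKK

Derivation:
After op 1 fill(2,1,K) [69 cells changed]:
KKKKKKKKK
KKKKKKKKK
KKKKKKKKK
KKWWKKKKK
KKKKKKKKK
KKKKKKKKK
KKKKKKKKK
KKKKKKKKK
After op 2 paint(4,6,R):
KKKKKKKKK
KKKKKKKKK
KKKKKKKKK
KKWWKKKKK
KKKKKKRKK
KKKKKKKKK
KKKKKKKKK
KKKKKKKKK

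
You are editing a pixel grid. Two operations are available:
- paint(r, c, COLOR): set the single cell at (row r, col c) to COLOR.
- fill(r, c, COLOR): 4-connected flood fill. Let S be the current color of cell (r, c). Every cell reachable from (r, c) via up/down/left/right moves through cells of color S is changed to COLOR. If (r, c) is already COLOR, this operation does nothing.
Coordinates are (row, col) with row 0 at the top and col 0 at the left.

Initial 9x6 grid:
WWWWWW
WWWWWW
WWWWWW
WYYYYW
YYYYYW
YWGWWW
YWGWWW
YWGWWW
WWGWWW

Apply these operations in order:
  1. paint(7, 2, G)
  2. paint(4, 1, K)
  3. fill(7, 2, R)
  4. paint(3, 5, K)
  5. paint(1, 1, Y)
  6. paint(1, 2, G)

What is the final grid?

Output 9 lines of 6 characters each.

Answer: WWWWWW
WYGWWW
WWWWWW
WYYYYK
YKYYYW
YWRWWW
YWRWWW
YWRWWW
WWRWWW

Derivation:
After op 1 paint(7,2,G):
WWWWWW
WWWWWW
WWWWWW
WYYYYW
YYYYYW
YWGWWW
YWGWWW
YWGWWW
WWGWWW
After op 2 paint(4,1,K):
WWWWWW
WWWWWW
WWWWWW
WYYYYW
YKYYYW
YWGWWW
YWGWWW
YWGWWW
WWGWWW
After op 3 fill(7,2,R) [4 cells changed]:
WWWWWW
WWWWWW
WWWWWW
WYYYYW
YKYYYW
YWRWWW
YWRWWW
YWRWWW
WWRWWW
After op 4 paint(3,5,K):
WWWWWW
WWWWWW
WWWWWW
WYYYYK
YKYYYW
YWRWWW
YWRWWW
YWRWWW
WWRWWW
After op 5 paint(1,1,Y):
WWWWWW
WYWWWW
WWWWWW
WYYYYK
YKYYYW
YWRWWW
YWRWWW
YWRWWW
WWRWWW
After op 6 paint(1,2,G):
WWWWWW
WYGWWW
WWWWWW
WYYYYK
YKYYYW
YWRWWW
YWRWWW
YWRWWW
WWRWWW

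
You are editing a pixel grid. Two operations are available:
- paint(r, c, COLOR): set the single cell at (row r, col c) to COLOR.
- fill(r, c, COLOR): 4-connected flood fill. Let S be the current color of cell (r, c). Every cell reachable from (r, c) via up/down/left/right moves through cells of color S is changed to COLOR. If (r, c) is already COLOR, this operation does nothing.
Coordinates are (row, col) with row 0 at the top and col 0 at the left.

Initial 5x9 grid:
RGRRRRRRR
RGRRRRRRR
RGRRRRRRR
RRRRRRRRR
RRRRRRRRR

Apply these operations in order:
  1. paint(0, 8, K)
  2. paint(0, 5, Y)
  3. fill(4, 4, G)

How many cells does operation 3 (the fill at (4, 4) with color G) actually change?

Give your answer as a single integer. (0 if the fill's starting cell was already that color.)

Answer: 40

Derivation:
After op 1 paint(0,8,K):
RGRRRRRRK
RGRRRRRRR
RGRRRRRRR
RRRRRRRRR
RRRRRRRRR
After op 2 paint(0,5,Y):
RGRRRYRRK
RGRRRRRRR
RGRRRRRRR
RRRRRRRRR
RRRRRRRRR
After op 3 fill(4,4,G) [40 cells changed]:
GGGGGYGGK
GGGGGGGGG
GGGGGGGGG
GGGGGGGGG
GGGGGGGGG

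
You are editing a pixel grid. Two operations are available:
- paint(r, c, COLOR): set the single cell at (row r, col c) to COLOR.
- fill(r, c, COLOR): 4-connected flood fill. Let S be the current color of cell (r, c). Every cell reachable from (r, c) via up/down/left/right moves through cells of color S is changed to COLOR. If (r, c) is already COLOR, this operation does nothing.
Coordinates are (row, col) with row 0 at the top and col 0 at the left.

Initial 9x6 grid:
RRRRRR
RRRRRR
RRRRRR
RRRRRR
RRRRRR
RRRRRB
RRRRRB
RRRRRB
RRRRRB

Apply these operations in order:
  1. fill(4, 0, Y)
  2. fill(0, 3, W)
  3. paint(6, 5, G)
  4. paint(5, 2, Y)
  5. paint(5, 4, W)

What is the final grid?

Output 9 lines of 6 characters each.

Answer: WWWWWW
WWWWWW
WWWWWW
WWWWWW
WWWWWW
WWYWWB
WWWWWG
WWWWWB
WWWWWB

Derivation:
After op 1 fill(4,0,Y) [50 cells changed]:
YYYYYY
YYYYYY
YYYYYY
YYYYYY
YYYYYY
YYYYYB
YYYYYB
YYYYYB
YYYYYB
After op 2 fill(0,3,W) [50 cells changed]:
WWWWWW
WWWWWW
WWWWWW
WWWWWW
WWWWWW
WWWWWB
WWWWWB
WWWWWB
WWWWWB
After op 3 paint(6,5,G):
WWWWWW
WWWWWW
WWWWWW
WWWWWW
WWWWWW
WWWWWB
WWWWWG
WWWWWB
WWWWWB
After op 4 paint(5,2,Y):
WWWWWW
WWWWWW
WWWWWW
WWWWWW
WWWWWW
WWYWWB
WWWWWG
WWWWWB
WWWWWB
After op 5 paint(5,4,W):
WWWWWW
WWWWWW
WWWWWW
WWWWWW
WWWWWW
WWYWWB
WWWWWG
WWWWWB
WWWWWB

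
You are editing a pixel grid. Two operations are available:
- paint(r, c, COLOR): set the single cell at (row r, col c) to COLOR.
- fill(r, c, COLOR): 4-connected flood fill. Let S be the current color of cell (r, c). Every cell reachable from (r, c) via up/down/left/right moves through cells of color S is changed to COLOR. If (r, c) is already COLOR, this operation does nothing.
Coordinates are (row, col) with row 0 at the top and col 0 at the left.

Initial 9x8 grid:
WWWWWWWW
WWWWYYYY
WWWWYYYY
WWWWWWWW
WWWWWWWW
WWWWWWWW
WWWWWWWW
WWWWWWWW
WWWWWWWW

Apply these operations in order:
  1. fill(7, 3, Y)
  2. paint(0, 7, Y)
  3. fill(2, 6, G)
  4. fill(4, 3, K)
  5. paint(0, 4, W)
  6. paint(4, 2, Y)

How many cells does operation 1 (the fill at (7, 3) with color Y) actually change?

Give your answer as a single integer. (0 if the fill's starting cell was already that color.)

After op 1 fill(7,3,Y) [64 cells changed]:
YYYYYYYY
YYYYYYYY
YYYYYYYY
YYYYYYYY
YYYYYYYY
YYYYYYYY
YYYYYYYY
YYYYYYYY
YYYYYYYY

Answer: 64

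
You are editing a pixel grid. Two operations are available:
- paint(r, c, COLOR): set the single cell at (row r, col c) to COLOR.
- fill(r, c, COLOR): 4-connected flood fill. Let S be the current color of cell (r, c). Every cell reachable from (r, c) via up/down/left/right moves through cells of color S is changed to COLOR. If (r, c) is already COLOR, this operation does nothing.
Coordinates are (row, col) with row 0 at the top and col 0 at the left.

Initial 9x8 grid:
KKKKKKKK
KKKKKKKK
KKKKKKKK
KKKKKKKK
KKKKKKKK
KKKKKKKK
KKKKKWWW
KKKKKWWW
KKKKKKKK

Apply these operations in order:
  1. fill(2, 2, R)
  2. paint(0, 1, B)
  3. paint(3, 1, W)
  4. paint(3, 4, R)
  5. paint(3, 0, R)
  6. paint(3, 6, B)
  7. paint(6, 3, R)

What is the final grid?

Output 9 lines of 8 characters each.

After op 1 fill(2,2,R) [66 cells changed]:
RRRRRRRR
RRRRRRRR
RRRRRRRR
RRRRRRRR
RRRRRRRR
RRRRRRRR
RRRRRWWW
RRRRRWWW
RRRRRRRR
After op 2 paint(0,1,B):
RBRRRRRR
RRRRRRRR
RRRRRRRR
RRRRRRRR
RRRRRRRR
RRRRRRRR
RRRRRWWW
RRRRRWWW
RRRRRRRR
After op 3 paint(3,1,W):
RBRRRRRR
RRRRRRRR
RRRRRRRR
RWRRRRRR
RRRRRRRR
RRRRRRRR
RRRRRWWW
RRRRRWWW
RRRRRRRR
After op 4 paint(3,4,R):
RBRRRRRR
RRRRRRRR
RRRRRRRR
RWRRRRRR
RRRRRRRR
RRRRRRRR
RRRRRWWW
RRRRRWWW
RRRRRRRR
After op 5 paint(3,0,R):
RBRRRRRR
RRRRRRRR
RRRRRRRR
RWRRRRRR
RRRRRRRR
RRRRRRRR
RRRRRWWW
RRRRRWWW
RRRRRRRR
After op 6 paint(3,6,B):
RBRRRRRR
RRRRRRRR
RRRRRRRR
RWRRRRBR
RRRRRRRR
RRRRRRRR
RRRRRWWW
RRRRRWWW
RRRRRRRR
After op 7 paint(6,3,R):
RBRRRRRR
RRRRRRRR
RRRRRRRR
RWRRRRBR
RRRRRRRR
RRRRRRRR
RRRRRWWW
RRRRRWWW
RRRRRRRR

Answer: RBRRRRRR
RRRRRRRR
RRRRRRRR
RWRRRRBR
RRRRRRRR
RRRRRRRR
RRRRRWWW
RRRRRWWW
RRRRRRRR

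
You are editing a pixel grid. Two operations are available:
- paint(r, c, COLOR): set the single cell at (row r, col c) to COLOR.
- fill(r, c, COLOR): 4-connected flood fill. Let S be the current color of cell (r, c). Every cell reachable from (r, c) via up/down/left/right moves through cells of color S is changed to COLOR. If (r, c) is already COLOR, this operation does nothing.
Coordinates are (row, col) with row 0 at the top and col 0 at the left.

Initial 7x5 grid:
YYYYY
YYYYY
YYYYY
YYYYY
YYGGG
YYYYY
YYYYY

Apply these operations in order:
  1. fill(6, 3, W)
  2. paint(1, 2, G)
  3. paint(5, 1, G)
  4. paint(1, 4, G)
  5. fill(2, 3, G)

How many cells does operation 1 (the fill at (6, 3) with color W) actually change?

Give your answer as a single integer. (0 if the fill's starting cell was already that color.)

Answer: 32

Derivation:
After op 1 fill(6,3,W) [32 cells changed]:
WWWWW
WWWWW
WWWWW
WWWWW
WWGGG
WWWWW
WWWWW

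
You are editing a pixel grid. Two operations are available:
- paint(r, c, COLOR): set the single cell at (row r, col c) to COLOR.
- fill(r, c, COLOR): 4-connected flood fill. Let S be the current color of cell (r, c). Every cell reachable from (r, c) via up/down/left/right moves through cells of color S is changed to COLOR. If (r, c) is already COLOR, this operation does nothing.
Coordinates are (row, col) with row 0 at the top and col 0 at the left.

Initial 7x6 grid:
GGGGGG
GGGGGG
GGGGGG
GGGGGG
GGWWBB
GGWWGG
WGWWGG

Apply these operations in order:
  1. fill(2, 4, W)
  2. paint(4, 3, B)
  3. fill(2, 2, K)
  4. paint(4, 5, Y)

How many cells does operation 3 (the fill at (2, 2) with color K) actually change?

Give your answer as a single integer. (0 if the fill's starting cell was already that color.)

Answer: 35

Derivation:
After op 1 fill(2,4,W) [29 cells changed]:
WWWWWW
WWWWWW
WWWWWW
WWWWWW
WWWWBB
WWWWGG
WWWWGG
After op 2 paint(4,3,B):
WWWWWW
WWWWWW
WWWWWW
WWWWWW
WWWBBB
WWWWGG
WWWWGG
After op 3 fill(2,2,K) [35 cells changed]:
KKKKKK
KKKKKK
KKKKKK
KKKKKK
KKKBBB
KKKKGG
KKKKGG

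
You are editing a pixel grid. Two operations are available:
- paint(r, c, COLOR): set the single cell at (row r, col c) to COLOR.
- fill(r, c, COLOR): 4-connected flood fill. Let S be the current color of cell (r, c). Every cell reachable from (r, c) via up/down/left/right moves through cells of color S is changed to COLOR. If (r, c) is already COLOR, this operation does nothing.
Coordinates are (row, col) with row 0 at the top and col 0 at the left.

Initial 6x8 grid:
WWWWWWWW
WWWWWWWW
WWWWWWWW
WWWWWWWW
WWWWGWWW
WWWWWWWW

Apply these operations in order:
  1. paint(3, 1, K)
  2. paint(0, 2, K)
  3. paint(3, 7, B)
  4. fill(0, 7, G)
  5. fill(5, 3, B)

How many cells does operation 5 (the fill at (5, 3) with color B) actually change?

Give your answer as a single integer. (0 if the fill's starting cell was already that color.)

After op 1 paint(3,1,K):
WWWWWWWW
WWWWWWWW
WWWWWWWW
WKWWWWWW
WWWWGWWW
WWWWWWWW
After op 2 paint(0,2,K):
WWKWWWWW
WWWWWWWW
WWWWWWWW
WKWWWWWW
WWWWGWWW
WWWWWWWW
After op 3 paint(3,7,B):
WWKWWWWW
WWWWWWWW
WWWWWWWW
WKWWWWWB
WWWWGWWW
WWWWWWWW
After op 4 fill(0,7,G) [44 cells changed]:
GGKGGGGG
GGGGGGGG
GGGGGGGG
GKGGGGGB
GGGGGGGG
GGGGGGGG
After op 5 fill(5,3,B) [45 cells changed]:
BBKBBBBB
BBBBBBBB
BBBBBBBB
BKBBBBBB
BBBBBBBB
BBBBBBBB

Answer: 45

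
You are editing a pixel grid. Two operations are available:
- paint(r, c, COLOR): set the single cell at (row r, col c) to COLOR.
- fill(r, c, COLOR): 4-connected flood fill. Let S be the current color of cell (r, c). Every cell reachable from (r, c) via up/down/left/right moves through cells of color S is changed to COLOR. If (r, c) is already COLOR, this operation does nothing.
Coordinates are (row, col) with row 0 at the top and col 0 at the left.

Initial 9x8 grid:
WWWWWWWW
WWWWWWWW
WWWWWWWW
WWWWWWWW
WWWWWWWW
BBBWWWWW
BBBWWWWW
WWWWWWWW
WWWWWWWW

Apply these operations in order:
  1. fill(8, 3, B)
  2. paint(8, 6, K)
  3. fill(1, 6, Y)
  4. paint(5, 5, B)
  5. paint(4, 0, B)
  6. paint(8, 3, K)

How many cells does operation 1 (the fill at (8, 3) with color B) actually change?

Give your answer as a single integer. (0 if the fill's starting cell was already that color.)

Answer: 66

Derivation:
After op 1 fill(8,3,B) [66 cells changed]:
BBBBBBBB
BBBBBBBB
BBBBBBBB
BBBBBBBB
BBBBBBBB
BBBBBBBB
BBBBBBBB
BBBBBBBB
BBBBBBBB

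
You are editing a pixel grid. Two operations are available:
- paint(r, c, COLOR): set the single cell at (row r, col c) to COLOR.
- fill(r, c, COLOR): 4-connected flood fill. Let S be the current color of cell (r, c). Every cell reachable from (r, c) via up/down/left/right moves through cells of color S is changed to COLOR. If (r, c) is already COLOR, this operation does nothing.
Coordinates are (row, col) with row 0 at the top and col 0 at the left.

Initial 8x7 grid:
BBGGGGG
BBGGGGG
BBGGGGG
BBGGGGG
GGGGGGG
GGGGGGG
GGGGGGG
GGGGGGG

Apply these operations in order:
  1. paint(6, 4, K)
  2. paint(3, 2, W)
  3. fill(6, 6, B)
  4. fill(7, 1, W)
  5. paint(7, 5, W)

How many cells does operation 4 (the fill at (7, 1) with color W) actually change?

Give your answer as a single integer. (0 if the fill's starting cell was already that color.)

Answer: 54

Derivation:
After op 1 paint(6,4,K):
BBGGGGG
BBGGGGG
BBGGGGG
BBGGGGG
GGGGGGG
GGGGGGG
GGGGKGG
GGGGGGG
After op 2 paint(3,2,W):
BBGGGGG
BBGGGGG
BBGGGGG
BBWGGGG
GGGGGGG
GGGGGGG
GGGGKGG
GGGGGGG
After op 3 fill(6,6,B) [46 cells changed]:
BBBBBBB
BBBBBBB
BBBBBBB
BBWBBBB
BBBBBBB
BBBBBBB
BBBBKBB
BBBBBBB
After op 4 fill(7,1,W) [54 cells changed]:
WWWWWWW
WWWWWWW
WWWWWWW
WWWWWWW
WWWWWWW
WWWWWWW
WWWWKWW
WWWWWWW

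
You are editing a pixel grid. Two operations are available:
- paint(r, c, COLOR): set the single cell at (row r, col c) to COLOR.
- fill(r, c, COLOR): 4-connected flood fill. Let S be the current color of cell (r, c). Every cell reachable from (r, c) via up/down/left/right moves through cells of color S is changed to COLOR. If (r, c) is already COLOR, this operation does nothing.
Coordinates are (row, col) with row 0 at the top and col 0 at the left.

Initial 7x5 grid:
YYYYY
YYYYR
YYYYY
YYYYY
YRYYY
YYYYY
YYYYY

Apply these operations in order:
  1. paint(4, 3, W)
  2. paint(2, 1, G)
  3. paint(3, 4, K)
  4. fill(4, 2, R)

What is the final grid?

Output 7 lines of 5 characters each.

After op 1 paint(4,3,W):
YYYYY
YYYYR
YYYYY
YYYYY
YRYWY
YYYYY
YYYYY
After op 2 paint(2,1,G):
YYYYY
YYYYR
YGYYY
YYYYY
YRYWY
YYYYY
YYYYY
After op 3 paint(3,4,K):
YYYYY
YYYYR
YGYYY
YYYYK
YRYWY
YYYYY
YYYYY
After op 4 fill(4,2,R) [30 cells changed]:
RRRRR
RRRRR
RGRRR
RRRRK
RRRWR
RRRRR
RRRRR

Answer: RRRRR
RRRRR
RGRRR
RRRRK
RRRWR
RRRRR
RRRRR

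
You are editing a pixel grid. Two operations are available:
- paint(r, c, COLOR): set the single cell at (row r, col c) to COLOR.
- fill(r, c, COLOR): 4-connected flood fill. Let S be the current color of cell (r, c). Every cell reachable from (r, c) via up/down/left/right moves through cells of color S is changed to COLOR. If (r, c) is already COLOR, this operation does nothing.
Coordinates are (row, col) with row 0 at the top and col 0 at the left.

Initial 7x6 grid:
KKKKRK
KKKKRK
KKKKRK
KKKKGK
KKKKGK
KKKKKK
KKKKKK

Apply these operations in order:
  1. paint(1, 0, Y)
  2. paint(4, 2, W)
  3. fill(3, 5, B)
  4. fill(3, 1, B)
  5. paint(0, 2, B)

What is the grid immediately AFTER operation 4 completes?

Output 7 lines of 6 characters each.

Answer: BBBBRB
YBBBRB
BBBBRB
BBBBGB
BBWBGB
BBBBBB
BBBBBB

Derivation:
After op 1 paint(1,0,Y):
KKKKRK
YKKKRK
KKKKRK
KKKKGK
KKKKGK
KKKKKK
KKKKKK
After op 2 paint(4,2,W):
KKKKRK
YKKKRK
KKKKRK
KKKKGK
KKWKGK
KKKKKK
KKKKKK
After op 3 fill(3,5,B) [35 cells changed]:
BBBBRB
YBBBRB
BBBBRB
BBBBGB
BBWBGB
BBBBBB
BBBBBB
After op 4 fill(3,1,B) [0 cells changed]:
BBBBRB
YBBBRB
BBBBRB
BBBBGB
BBWBGB
BBBBBB
BBBBBB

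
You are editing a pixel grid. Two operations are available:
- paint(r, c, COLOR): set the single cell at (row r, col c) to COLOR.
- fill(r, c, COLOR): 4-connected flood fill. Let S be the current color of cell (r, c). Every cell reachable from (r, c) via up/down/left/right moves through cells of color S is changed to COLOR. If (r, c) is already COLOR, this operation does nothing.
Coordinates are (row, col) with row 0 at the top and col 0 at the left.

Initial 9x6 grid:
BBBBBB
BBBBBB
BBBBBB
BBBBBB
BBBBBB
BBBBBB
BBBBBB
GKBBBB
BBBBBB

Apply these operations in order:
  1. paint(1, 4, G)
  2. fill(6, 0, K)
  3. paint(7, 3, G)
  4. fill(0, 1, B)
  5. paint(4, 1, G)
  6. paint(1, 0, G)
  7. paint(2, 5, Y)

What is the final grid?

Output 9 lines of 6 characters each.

Answer: BBBBBB
GBBBGB
BBBBBY
BBBBBB
BGBBBB
BBBBBB
BBBBBB
GBBGBB
BBBBBB

Derivation:
After op 1 paint(1,4,G):
BBBBBB
BBBBGB
BBBBBB
BBBBBB
BBBBBB
BBBBBB
BBBBBB
GKBBBB
BBBBBB
After op 2 fill(6,0,K) [51 cells changed]:
KKKKKK
KKKKGK
KKKKKK
KKKKKK
KKKKKK
KKKKKK
KKKKKK
GKKKKK
KKKKKK
After op 3 paint(7,3,G):
KKKKKK
KKKKGK
KKKKKK
KKKKKK
KKKKKK
KKKKKK
KKKKKK
GKKGKK
KKKKKK
After op 4 fill(0,1,B) [51 cells changed]:
BBBBBB
BBBBGB
BBBBBB
BBBBBB
BBBBBB
BBBBBB
BBBBBB
GBBGBB
BBBBBB
After op 5 paint(4,1,G):
BBBBBB
BBBBGB
BBBBBB
BBBBBB
BGBBBB
BBBBBB
BBBBBB
GBBGBB
BBBBBB
After op 6 paint(1,0,G):
BBBBBB
GBBBGB
BBBBBB
BBBBBB
BGBBBB
BBBBBB
BBBBBB
GBBGBB
BBBBBB
After op 7 paint(2,5,Y):
BBBBBB
GBBBGB
BBBBBY
BBBBBB
BGBBBB
BBBBBB
BBBBBB
GBBGBB
BBBBBB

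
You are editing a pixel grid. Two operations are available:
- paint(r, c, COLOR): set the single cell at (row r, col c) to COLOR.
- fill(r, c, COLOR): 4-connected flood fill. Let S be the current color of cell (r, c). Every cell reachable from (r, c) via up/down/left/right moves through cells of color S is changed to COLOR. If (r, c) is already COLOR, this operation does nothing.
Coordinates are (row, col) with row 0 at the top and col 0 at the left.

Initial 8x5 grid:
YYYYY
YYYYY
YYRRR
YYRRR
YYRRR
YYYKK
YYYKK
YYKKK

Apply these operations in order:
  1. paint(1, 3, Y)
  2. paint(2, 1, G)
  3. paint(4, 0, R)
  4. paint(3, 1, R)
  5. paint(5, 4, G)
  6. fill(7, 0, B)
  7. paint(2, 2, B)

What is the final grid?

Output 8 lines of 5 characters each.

Answer: YYYYY
YYYYY
YGBRR
YRRRR
RBRRR
BBBKG
BBBKK
BBKKK

Derivation:
After op 1 paint(1,3,Y):
YYYYY
YYYYY
YYRRR
YYRRR
YYRRR
YYYKK
YYYKK
YYKKK
After op 2 paint(2,1,G):
YYYYY
YYYYY
YGRRR
YYRRR
YYRRR
YYYKK
YYYKK
YYKKK
After op 3 paint(4,0,R):
YYYYY
YYYYY
YGRRR
YYRRR
RYRRR
YYYKK
YYYKK
YYKKK
After op 4 paint(3,1,R):
YYYYY
YYYYY
YGRRR
YRRRR
RYRRR
YYYKK
YYYKK
YYKKK
After op 5 paint(5,4,G):
YYYYY
YYYYY
YGRRR
YRRRR
RYRRR
YYYKG
YYYKK
YYKKK
After op 6 fill(7,0,B) [9 cells changed]:
YYYYY
YYYYY
YGRRR
YRRRR
RBRRR
BBBKG
BBBKK
BBKKK
After op 7 paint(2,2,B):
YYYYY
YYYYY
YGBRR
YRRRR
RBRRR
BBBKG
BBBKK
BBKKK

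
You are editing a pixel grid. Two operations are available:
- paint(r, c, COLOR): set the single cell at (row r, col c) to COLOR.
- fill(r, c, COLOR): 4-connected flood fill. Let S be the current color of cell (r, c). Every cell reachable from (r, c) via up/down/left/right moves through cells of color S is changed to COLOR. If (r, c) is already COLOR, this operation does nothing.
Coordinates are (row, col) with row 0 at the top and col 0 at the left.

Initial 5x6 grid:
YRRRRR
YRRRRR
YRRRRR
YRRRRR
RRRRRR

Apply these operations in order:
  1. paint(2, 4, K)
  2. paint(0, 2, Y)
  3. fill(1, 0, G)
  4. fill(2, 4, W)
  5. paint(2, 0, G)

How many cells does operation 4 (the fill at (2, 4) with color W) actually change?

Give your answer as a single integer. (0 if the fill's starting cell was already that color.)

Answer: 1

Derivation:
After op 1 paint(2,4,K):
YRRRRR
YRRRRR
YRRRKR
YRRRRR
RRRRRR
After op 2 paint(0,2,Y):
YRYRRR
YRRRRR
YRRRKR
YRRRRR
RRRRRR
After op 3 fill(1,0,G) [4 cells changed]:
GRYRRR
GRRRRR
GRRRKR
GRRRRR
RRRRRR
After op 4 fill(2,4,W) [1 cells changed]:
GRYRRR
GRRRRR
GRRRWR
GRRRRR
RRRRRR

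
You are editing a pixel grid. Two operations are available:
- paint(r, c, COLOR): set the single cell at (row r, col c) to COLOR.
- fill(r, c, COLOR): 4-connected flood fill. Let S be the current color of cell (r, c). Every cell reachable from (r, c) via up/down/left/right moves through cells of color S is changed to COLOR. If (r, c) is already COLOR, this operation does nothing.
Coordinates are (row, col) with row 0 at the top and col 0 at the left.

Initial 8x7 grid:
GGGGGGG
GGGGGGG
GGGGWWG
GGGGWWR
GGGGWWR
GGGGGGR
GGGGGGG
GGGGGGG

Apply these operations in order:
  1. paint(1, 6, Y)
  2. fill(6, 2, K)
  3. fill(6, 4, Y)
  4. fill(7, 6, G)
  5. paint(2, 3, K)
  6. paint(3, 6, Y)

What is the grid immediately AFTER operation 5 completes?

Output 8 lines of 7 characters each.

After op 1 paint(1,6,Y):
GGGGGGG
GGGGGGY
GGGGWWG
GGGGWWR
GGGGWWR
GGGGGGR
GGGGGGG
GGGGGGG
After op 2 fill(6,2,K) [45 cells changed]:
KKKKKKK
KKKKKKY
KKKKWWG
KKKKWWR
KKKKWWR
KKKKKKR
KKKKKKK
KKKKKKK
After op 3 fill(6,4,Y) [45 cells changed]:
YYYYYYY
YYYYYYY
YYYYWWG
YYYYWWR
YYYYWWR
YYYYYYR
YYYYYYY
YYYYYYY
After op 4 fill(7,6,G) [46 cells changed]:
GGGGGGG
GGGGGGG
GGGGWWG
GGGGWWR
GGGGWWR
GGGGGGR
GGGGGGG
GGGGGGG
After op 5 paint(2,3,K):
GGGGGGG
GGGGGGG
GGGKWWG
GGGGWWR
GGGGWWR
GGGGGGR
GGGGGGG
GGGGGGG

Answer: GGGGGGG
GGGGGGG
GGGKWWG
GGGGWWR
GGGGWWR
GGGGGGR
GGGGGGG
GGGGGGG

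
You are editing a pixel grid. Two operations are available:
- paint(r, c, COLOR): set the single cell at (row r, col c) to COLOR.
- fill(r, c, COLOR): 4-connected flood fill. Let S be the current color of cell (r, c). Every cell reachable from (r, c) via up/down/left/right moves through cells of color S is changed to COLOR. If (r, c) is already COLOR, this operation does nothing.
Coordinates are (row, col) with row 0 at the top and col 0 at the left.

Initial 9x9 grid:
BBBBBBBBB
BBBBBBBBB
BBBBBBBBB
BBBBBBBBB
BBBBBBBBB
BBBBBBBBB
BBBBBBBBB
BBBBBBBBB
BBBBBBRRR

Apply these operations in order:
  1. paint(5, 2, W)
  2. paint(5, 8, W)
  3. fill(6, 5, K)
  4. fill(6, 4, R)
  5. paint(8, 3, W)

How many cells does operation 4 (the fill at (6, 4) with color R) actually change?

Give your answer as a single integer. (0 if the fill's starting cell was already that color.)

After op 1 paint(5,2,W):
BBBBBBBBB
BBBBBBBBB
BBBBBBBBB
BBBBBBBBB
BBBBBBBBB
BBWBBBBBB
BBBBBBBBB
BBBBBBBBB
BBBBBBRRR
After op 2 paint(5,8,W):
BBBBBBBBB
BBBBBBBBB
BBBBBBBBB
BBBBBBBBB
BBBBBBBBB
BBWBBBBBW
BBBBBBBBB
BBBBBBBBB
BBBBBBRRR
After op 3 fill(6,5,K) [76 cells changed]:
KKKKKKKKK
KKKKKKKKK
KKKKKKKKK
KKKKKKKKK
KKKKKKKKK
KKWKKKKKW
KKKKKKKKK
KKKKKKKKK
KKKKKKRRR
After op 4 fill(6,4,R) [76 cells changed]:
RRRRRRRRR
RRRRRRRRR
RRRRRRRRR
RRRRRRRRR
RRRRRRRRR
RRWRRRRRW
RRRRRRRRR
RRRRRRRRR
RRRRRRRRR

Answer: 76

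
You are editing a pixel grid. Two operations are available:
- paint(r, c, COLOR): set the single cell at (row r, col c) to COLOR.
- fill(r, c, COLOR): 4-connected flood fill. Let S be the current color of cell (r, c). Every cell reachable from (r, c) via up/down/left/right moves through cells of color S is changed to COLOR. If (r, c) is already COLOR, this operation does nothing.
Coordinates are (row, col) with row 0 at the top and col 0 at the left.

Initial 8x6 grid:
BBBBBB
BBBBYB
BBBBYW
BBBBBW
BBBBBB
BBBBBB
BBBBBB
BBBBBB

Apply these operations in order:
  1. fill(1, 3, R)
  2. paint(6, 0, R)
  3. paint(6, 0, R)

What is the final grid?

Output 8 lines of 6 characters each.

Answer: RRRRRR
RRRRYR
RRRRYW
RRRRRW
RRRRRR
RRRRRR
RRRRRR
RRRRRR

Derivation:
After op 1 fill(1,3,R) [44 cells changed]:
RRRRRR
RRRRYR
RRRRYW
RRRRRW
RRRRRR
RRRRRR
RRRRRR
RRRRRR
After op 2 paint(6,0,R):
RRRRRR
RRRRYR
RRRRYW
RRRRRW
RRRRRR
RRRRRR
RRRRRR
RRRRRR
After op 3 paint(6,0,R):
RRRRRR
RRRRYR
RRRRYW
RRRRRW
RRRRRR
RRRRRR
RRRRRR
RRRRRR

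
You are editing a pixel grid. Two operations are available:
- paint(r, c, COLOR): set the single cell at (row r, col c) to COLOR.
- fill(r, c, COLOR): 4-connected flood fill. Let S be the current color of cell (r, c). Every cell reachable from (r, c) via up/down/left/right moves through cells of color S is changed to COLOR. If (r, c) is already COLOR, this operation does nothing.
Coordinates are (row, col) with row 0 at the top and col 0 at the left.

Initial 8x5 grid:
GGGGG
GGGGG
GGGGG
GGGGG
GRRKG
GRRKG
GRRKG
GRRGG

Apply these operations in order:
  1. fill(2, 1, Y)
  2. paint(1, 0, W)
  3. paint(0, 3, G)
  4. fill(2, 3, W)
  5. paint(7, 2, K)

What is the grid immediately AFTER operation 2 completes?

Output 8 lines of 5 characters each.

Answer: YYYYY
WYYYY
YYYYY
YYYYY
YRRKY
YRRKY
YRRKY
YRRYY

Derivation:
After op 1 fill(2,1,Y) [29 cells changed]:
YYYYY
YYYYY
YYYYY
YYYYY
YRRKY
YRRKY
YRRKY
YRRYY
After op 2 paint(1,0,W):
YYYYY
WYYYY
YYYYY
YYYYY
YRRKY
YRRKY
YRRKY
YRRYY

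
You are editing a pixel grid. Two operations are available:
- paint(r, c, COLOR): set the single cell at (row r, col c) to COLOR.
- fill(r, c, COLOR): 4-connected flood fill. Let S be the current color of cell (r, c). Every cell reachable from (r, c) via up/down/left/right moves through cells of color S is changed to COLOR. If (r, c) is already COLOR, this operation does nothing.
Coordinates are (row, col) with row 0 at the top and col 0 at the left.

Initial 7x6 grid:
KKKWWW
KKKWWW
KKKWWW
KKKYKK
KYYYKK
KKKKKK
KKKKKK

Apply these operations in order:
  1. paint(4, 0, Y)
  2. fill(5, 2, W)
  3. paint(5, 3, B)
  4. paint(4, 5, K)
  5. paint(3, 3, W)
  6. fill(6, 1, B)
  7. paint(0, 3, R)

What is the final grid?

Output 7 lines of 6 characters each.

Answer: KKKRBB
KKKBBB
KKKBBB
KKKBBB
YYYYBK
BBBBBB
BBBBBB

Derivation:
After op 1 paint(4,0,Y):
KKKWWW
KKKWWW
KKKWWW
KKKYKK
YYYYKK
KKKKKK
KKKKKK
After op 2 fill(5,2,W) [16 cells changed]:
KKKWWW
KKKWWW
KKKWWW
KKKYWW
YYYYWW
WWWWWW
WWWWWW
After op 3 paint(5,3,B):
KKKWWW
KKKWWW
KKKWWW
KKKYWW
YYYYWW
WWWBWW
WWWWWW
After op 4 paint(4,5,K):
KKKWWW
KKKWWW
KKKWWW
KKKYWW
YYYYWK
WWWBWW
WWWWWW
After op 5 paint(3,3,W):
KKKWWW
KKKWWW
KKKWWW
KKKWWW
YYYYWK
WWWBWW
WWWWWW
After op 6 fill(6,1,B) [24 cells changed]:
KKKBBB
KKKBBB
KKKBBB
KKKBBB
YYYYBK
BBBBBB
BBBBBB
After op 7 paint(0,3,R):
KKKRBB
KKKBBB
KKKBBB
KKKBBB
YYYYBK
BBBBBB
BBBBBB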